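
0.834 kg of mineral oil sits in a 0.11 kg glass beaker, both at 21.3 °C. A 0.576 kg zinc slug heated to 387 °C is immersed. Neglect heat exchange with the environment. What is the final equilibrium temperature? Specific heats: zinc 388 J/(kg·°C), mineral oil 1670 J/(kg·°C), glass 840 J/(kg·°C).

Taking heat into each body as positive, Σ m c ΔT = 0:
0.576*388*(T − 387) + 0.834*1670*(T − 21.3) + 0.11*840*(T − 21.3) = 0
1708.7 T = 118124
T = 118124 / 1708.7 = 69.1 °C

T_f ≈ 69.1 °C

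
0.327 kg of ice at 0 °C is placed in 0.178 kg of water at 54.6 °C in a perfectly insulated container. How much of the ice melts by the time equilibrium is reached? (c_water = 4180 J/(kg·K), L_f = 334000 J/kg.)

Heat available from the water dropping to 0 °C: 0.178·4180·54.6 = 40625 J.
Fully melting the ice requires m_ice L_f = 0.327·334000 = 109218 J.
40625 J < 109218 J, so only part of the ice melts and the system sits at 0 °C.
m_melt = 40625 / L_f = 0.1216 kg.

m_melted ≈ 0.122 kg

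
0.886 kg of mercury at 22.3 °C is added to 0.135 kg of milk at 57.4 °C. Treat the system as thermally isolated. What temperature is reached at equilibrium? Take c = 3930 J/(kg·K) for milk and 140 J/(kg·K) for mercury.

Set heat shed by the hot body equal to heat absorbed by the cold body:
0.135×3930×(57.4 − T) = 0.886×140×(T − 22.3)
530.55(57.4 − T) = 124.04(T − 22.3)
654.59 T = 33220  ⇒  T ≈ 50.75 °C

T_f ≈ 50.7 °C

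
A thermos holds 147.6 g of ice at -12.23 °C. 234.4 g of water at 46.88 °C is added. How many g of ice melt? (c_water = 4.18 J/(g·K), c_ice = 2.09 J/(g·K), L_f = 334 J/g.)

Cooling the water to 0 °C releases 234.4·4.18·46.88 = 45933 J.
Warming the ice to 0 °C takes 147.6·2.09·12.23 = 3772.8 J, leaving 42160 J for melting.
Melting all 147.6 g of ice would need 147.6·334 = 49298 J.
42160 J < 49298 J, so only part of the ice melts and the system sits at 0 °C.
Mass melted = 42160/334 ≈ 126.2 g.

m_melted ≈ 126 g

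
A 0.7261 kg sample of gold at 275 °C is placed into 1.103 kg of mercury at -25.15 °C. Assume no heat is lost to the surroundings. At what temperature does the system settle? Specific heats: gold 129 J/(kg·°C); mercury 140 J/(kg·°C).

With ΣQ=0 the equilibrium temperature is the m·c-weighted mean:
T_f = (93.67*275 + 154.42*(-25.15)) / (93.67 + 154.42)
    = 21875 / 248.09 ≈ 88.17 °C

T_f ≈ 88.2 °C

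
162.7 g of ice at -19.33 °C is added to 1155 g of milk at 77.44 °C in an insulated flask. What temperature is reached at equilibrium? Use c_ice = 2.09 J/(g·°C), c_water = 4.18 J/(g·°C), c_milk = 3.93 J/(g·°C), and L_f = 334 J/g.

T_f ≈ 55.7 °C

Taking heat into each body as positive, Σ m c ΔT = 0:
ice -19.33→0 °C: 162.7×2.09×19.33 = 6573; melt ice: 162.7×334 = 54342; warm the meltwater: 680.09 T; milk: 4539.2(T − 77.44)
5219.2 T = 351512 − 60915 = 290597
T ≈ 55.68 °C (positive, so assuming full melt was valid).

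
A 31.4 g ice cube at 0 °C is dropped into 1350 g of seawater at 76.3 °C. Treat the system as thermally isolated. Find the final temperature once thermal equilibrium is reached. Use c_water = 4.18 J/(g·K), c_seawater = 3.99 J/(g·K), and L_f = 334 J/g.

Sum of m c ΔT and latent-heat terms is zero:
latent heat to melt: 31.4×334 = 10488; warm the meltwater: 131.25 T; seawater cools: 1350×3.99×(T − 76.3) = 5386.5(T − 76.3)
5517.8 T = 410990 − 10488 = 400502
T ≈ 72.58 °C. Since T > 0 °C, the all-ice-melts assumption holds.

T_f ≈ 72.6 °C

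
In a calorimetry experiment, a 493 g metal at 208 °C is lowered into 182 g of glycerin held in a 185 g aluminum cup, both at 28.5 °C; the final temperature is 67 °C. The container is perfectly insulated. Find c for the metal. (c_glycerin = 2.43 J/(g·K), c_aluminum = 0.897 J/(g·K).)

c ≈ 0.337 J/(g·K)

Heat gained plus heat lost sum to zero:
493·c·(67 − 208) + 182·2.43·(67 − 28.5) + 185·0.897·(67 − 28.5) = 0
-69513 c = -23416
c = -23416/-69513 ≈ 0.3369 J/(g·K)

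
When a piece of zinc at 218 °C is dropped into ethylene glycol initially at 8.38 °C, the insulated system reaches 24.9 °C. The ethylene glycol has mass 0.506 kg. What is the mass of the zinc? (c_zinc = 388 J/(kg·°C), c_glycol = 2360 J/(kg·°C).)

m ≈ 0.263 kg

Heat lost by the zinc = heat gained by the glycol:
m·388·(218 − 24.9) = 0.506·2360·(24.9 − 8.38)
74923 m = 19728  ⇒  m ≈ 0.2633 kg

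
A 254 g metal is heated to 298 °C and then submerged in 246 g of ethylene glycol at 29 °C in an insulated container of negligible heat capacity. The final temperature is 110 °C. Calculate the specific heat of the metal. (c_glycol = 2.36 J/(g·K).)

c ≈ 0.985 J/(g·K)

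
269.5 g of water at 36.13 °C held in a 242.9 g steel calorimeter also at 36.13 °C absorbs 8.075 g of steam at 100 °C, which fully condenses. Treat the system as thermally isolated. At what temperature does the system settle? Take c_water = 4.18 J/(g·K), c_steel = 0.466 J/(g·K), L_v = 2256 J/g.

T_f ≈ 52.1 °C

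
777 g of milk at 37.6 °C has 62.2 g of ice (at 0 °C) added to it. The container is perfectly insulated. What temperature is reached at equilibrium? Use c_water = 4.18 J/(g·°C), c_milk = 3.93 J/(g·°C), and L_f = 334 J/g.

T_f ≈ 28.4 °C

Heat gained plus heat lost sum to zero:
latent heat to melt: 62.2×334 = 20775; warm the meltwater: 260 T; milk cools: 777×3.93×(T − 37.6) = 3053.6(T − 37.6)
3313.6 T = 114816 − 20775 = 94041
T ≈ 28.38 °C — above 0 °C, consistent with complete melting.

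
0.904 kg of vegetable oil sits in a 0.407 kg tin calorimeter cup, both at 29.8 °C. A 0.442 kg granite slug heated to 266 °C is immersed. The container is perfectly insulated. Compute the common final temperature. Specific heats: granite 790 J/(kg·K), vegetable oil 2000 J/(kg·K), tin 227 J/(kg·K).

T_f ≈ 66.5 °C

Conservation of energy gives ΣQ = 0:
0.442×790×(T − 266) + 0.904×2000×(T − 29.8) + 0.407×227×(T − 29.8) = 0
2249.6 T = 149513
T = 149513/2249.6 ≈ 66.46 °C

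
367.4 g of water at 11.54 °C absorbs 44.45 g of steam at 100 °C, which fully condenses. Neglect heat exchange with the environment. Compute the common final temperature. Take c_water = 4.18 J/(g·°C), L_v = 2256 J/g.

T_f ≈ 79.3 °C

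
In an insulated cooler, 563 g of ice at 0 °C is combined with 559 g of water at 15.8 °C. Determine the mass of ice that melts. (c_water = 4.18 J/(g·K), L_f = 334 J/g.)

m_melted ≈ 111 g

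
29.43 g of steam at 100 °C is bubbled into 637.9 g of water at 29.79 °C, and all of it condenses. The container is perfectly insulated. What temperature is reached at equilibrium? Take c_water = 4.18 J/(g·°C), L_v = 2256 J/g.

Conservation of energy gives ΣQ = 0:
latent heat released on condensation: 29.43·2256 = 66394; condensed water 100 °C→T: 123.02(T − 100); original water: 2666.4(T − 29.79)
2789.4 T = 66394 + 12302 + 79433 = 158129
T ≈ 56.69 °C (< 100 °C, so full condensation is consistent).

T_f ≈ 56.7 °C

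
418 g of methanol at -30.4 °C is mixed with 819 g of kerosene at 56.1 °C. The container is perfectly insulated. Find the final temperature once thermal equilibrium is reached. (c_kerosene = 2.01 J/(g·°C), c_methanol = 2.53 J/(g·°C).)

Energy conservation, ΣQ = 0:
819×2.01×(T − 56.1) + 418×2.53×(T − (-30.4)) = 0
1646.2(T − 56.1) + 1057.5(T − (-30.4)) = 0
2703.7 T = 60202
T ≈ 22.27 °C

T_f ≈ 22.3 °C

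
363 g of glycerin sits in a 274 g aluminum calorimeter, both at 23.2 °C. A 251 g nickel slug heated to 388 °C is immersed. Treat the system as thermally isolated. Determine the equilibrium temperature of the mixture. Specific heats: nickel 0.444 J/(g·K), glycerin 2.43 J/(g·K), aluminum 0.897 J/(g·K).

T_f ≈ 56.0 °C

Conservation of energy gives ΣQ = 0:
251·0.444·(T − 388) + 363·2.43·(T − 23.2) + 274·0.897·(T − 23.2) = 0
111.44(T − 388) + 882.09(T − 23.2) + 245.78(T − 23.2) = 0
(111.44 + 882.09 + 245.78) T = 111.44·388 + 882.09·23.2 + 245.78·23.2
T ≈ 56.00 °C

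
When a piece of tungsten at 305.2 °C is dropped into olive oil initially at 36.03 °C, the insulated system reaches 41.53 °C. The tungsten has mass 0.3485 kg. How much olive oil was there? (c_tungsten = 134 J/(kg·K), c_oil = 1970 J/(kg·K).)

Energy conservation, ΣQ = 0:
0.3485×134×(41.53 − 305.2) + m×1970×(41.53 − 36.03) = 0
10835 m = 12313
m = 12313/10835 ≈ 1.136 kg

m ≈ 1.14 kg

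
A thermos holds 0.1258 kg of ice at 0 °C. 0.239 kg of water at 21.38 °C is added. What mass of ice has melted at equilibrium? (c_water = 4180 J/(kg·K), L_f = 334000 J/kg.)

m_melted ≈ 0.0639 kg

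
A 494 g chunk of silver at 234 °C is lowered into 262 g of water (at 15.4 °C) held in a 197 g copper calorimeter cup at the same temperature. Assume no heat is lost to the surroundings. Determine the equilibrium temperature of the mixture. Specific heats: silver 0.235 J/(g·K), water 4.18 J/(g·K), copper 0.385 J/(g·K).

T_f ≈ 35.1 °C

Net heat exchanged in the isolated system is zero:
494*0.235*(T − 234) + 262*4.18*(T − 15.4) + 197*0.385*(T − 15.4) = 0
116.09(T − 234) + 1095.2(T − 15.4) + 75.84(T − 15.4) = 0
1287.1 T = 45199
T ≈ 35.12 °C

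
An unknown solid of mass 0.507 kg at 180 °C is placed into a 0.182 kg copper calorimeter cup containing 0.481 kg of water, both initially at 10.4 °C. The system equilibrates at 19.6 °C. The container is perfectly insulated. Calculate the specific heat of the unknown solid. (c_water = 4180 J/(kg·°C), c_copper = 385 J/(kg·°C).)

c ≈ 235 J/(kg·°C)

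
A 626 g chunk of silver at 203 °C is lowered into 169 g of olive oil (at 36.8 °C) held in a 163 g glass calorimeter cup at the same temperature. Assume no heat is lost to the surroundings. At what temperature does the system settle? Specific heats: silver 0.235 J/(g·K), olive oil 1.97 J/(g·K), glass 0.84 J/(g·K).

Net heat exchanged in the isolated system is zero:
626×0.235×(T − 203) + 169×1.97×(T − 36.8) + 163×0.84×(T − 36.8) = 0
147.11(T − 203) + 332.93(T − 36.8) + 136.92(T − 36.8) = 0
616.96 T = 47154
T ≈ 76.43 °C

T_f ≈ 76.4 °C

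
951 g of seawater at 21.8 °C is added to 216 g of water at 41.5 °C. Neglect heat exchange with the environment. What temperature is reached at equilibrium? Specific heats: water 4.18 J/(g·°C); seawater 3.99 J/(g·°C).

With ΣQ=0 the equilibrium temperature is the m·c-weighted mean:
T_f = (902.88×41.5 + 3794.5×21.8) / (902.88 + 3794.5)
    = 120189 / 4697.4 ≈ 25.59 °C

T_f ≈ 25.6 °C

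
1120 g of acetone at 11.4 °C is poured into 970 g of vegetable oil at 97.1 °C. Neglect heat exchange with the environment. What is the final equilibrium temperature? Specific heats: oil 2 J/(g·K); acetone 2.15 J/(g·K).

T_f ≈ 49.6 °C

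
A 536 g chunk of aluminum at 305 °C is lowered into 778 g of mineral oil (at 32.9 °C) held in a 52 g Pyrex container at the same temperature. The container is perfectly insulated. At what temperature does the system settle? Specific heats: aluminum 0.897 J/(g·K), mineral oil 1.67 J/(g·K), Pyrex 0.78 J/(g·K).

T_f ≈ 104.8 °C

Heat gained plus heat lost sum to zero:
536·0.897·(T − 305) + 778·1.67·(T − 32.9) + 52·0.78·(T − 32.9) = 0
480.79(T − 305) + 1299.3(T − 32.9) + 40.56(T − 32.9) = 0
1820.6 T = 190722
T ≈ 104.76 °C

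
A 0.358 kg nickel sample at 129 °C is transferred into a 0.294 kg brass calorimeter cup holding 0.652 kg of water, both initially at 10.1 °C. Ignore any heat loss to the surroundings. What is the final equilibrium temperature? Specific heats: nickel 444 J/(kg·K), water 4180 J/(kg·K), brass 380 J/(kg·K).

T_f ≈ 16.4 °C

Let T be the final temperature. ΣQ_i = 0:
0.358×444×(T − 129) + 0.652×4180×(T − 10.1) + 0.294×380×(T − 10.1) = 0
158.95(T − 129) + 2725.4(T − 10.1) + 111.72(T − 10.1) = 0
(158.95 + 2725.4 + 111.72) T = 158.95×129 + 2725.4×10.1 + 111.72×10.1
T ≈ 16.41 °C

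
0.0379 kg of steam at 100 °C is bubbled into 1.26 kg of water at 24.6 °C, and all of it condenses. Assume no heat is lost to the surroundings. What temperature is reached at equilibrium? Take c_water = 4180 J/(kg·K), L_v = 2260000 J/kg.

T_f ≈ 42.6 °C

Energy balance with sensible and latent terms:
latent heat released on condensation: 0.0379·2260000 = 85654; condensed water 100 °C→T: 158.42(T − 100); original water: 5266.8(T − 24.6)
5425.2 T = 85654 + 15842 + 129563 = 231059
T ≈ 42.59 °C, under the boiling point, so the assumption holds.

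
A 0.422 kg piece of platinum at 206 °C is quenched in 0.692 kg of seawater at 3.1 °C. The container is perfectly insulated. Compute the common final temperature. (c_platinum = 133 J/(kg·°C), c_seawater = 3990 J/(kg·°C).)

Taking heat into each body as positive, Σ m c ΔT = 0:
0.422·133·(T − 206) + 0.692·3990·(T − 3.1) = 0
2817.2 T = 20121
T = 20121 / 2817.2 = 7.14 °C

T_f ≈ 7.1 °C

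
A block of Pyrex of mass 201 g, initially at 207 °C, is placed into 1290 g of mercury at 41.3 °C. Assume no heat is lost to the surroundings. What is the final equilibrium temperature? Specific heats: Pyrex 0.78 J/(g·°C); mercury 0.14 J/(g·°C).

T_f ≈ 118.3 °C

Energy conservation, ΣQ = 0:
201×0.78×(T − 207) + 1290×0.14×(T − 41.3) = 0
337.38 T = 39912
T = 39912 / 337.38 = 118 °C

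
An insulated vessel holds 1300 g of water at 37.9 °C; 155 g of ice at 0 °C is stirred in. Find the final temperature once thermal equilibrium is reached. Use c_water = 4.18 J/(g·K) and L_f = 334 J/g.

Sum of m c ΔT and latent-heat terms is zero:
melt ice: 155×334 = 51770; warm the meltwater: 647.9 T; water: 5434(T − 37.9)
6081.9 T = 205949 − 51770 = 154179
T ≈ 25.35 °C. Since T > 0 °C, the all-ice-melts assumption holds.

T_f ≈ 25.4 °C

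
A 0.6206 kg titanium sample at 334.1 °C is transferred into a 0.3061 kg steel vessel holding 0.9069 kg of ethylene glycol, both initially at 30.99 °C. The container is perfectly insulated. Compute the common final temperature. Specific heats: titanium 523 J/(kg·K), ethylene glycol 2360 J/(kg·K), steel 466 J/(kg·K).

T_f ≈ 68.7 °C

Conservation of energy gives ΣQ = 0:
0.6206*523*(T − 334.1) + 0.9069*2360*(T − 30.99) + 0.3061*466*(T − 30.99) = 0
2607.5 T = 179188
T = 179188 / 2607.5 = 68.7 °C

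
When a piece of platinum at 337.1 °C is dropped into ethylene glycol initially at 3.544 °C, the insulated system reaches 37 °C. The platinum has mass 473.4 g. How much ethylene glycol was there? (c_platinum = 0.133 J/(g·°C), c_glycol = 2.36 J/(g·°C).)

|Q_platinum| = |Q_glycol|:
473.4·0.133·(337.1 − 37) = m·2.36·(37 − 3.544)
78.96 m = 18895  ⇒  m ≈ 239.3 g

m ≈ 239 g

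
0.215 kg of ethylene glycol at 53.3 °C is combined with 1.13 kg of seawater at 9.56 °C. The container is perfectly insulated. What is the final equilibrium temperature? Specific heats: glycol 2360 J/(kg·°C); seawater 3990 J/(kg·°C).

T_f ≈ 14.0 °C

|Q_glycol| = |Q_seawater|:
0.215×2360×(53.3 − T) = 1.13×3990×(T − 9.56)
507.4(53.3 − T) = 4508.7(T − 9.56)
5016.1 T = 70148  ⇒  T ≈ 13.98 °C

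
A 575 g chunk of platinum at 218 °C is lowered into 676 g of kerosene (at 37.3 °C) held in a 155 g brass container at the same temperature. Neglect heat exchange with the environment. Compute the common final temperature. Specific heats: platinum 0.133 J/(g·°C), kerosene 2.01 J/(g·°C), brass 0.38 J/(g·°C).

T_f ≈ 46.5 °C

T_f is the heat-capacity-weighted average of the initial temperatures:
T_f = (76.48*218 + 1358.8*37.3 + 58.9*37.3) / (76.48 + 1358.8 + 58.9)
    = 69550 / 1494.1 ≈ 46.55 °C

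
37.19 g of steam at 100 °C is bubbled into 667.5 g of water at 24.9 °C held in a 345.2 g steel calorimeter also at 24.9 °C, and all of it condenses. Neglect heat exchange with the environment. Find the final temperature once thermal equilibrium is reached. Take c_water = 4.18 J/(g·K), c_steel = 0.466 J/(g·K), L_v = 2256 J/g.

T_f ≈ 55.7 °C

Energy conservation, ΣQ = 0:
latent heat released on condensation: 37.19×2256 = 83901
  condensed water 100 °C→T: 155.45(T − 100)
  water warms: 667.5×4.18×(T − 24.9) = 2790.1(T − 24.9)
  steel cup: 345.2×0.466×(T − 24.9) = 160.86(T − 24.9)
3106.5 T = 83901 + 15545 + 73480 = 172926
T ≈ 55.67 °C — below 100 °C, confirming all the steam condensed.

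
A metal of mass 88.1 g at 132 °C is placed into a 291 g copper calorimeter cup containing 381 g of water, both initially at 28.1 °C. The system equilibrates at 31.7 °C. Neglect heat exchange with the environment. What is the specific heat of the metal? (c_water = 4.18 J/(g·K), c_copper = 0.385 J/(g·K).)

Heat gained plus heat lost sum to zero:
88.1×c×(31.7 − 132) + 381×4.18×(31.7 − 28.1) + 291×0.385×(31.7 − 28.1) = 0
-8836.4 c = -6136.6
c = -6136.6/-8836.4 ≈ 0.6945 J/(g·K)

c ≈ 0.694 J/(g·K)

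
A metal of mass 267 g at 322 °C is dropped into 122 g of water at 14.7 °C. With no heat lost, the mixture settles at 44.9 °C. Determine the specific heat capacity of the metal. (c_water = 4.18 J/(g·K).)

c ≈ 0.208 J/(g·K)

Heat gained plus heat lost sum to zero:
267·c·(44.9 − 322) + 122·4.18·(44.9 − 14.7) = 0
-73986 c = -15401
c = -15401/-73986 ≈ 0.2082 J/(g·K)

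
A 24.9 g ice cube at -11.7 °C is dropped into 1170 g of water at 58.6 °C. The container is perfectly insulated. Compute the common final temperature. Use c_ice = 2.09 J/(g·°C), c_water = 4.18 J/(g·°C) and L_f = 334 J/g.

Sum of m c ΔT and latent-heat terms is zero:
ice -11.7→0 °C: 24.9×2.09×11.7 = 608.88
  melt ice: 24.9×334 = 8316.6
  meltwater 0→T: 24.9×4.18×T = 104.08 T
  water cools: 1170×4.18×(T − 58.6) = 4890.6(T − 58.6)
4994.7 T = 286589 − 8925.5 = 277664
T ≈ 55.59 °C (positive, so assuming full melt was valid).

T_f ≈ 55.6 °C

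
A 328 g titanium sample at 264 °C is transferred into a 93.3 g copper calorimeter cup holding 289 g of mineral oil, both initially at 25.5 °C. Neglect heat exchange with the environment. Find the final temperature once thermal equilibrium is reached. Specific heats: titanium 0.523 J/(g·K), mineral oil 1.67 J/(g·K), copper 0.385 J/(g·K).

T_f ≈ 84.8 °C

Energy conservation, ΣQ = 0:
328×0.523×(T − 264) + 289×1.67×(T − 25.5) + 93.3×0.385×(T − 25.5) = 0
171.54(T − 264) + 482.63(T − 25.5) + 35.92(T − 25.5) = 0
(171.54 + 482.63 + 35.92) T = 171.54×264 + 482.63×25.5 + 35.92×25.5
T = 58511 / 690.09 = 84.8 °C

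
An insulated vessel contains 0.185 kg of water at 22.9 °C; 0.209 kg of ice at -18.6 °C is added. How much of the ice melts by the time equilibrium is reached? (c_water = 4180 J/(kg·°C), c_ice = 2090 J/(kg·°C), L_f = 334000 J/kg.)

Heat available from the water dropping to 0 °C: 0.185·4180·22.9 = 17709 J.
Warming the ice to 0 °C takes 0.209·2090·18.6 = 8124.7 J, leaving 9583.9 J for melting.
To melt every bit of ice: 0.209·334000 = 69806 J.
That's not enough to melt it all — equilibrium is at 0 °C with ice remaining.
Mass melted = 9583.9/334000 ≈ 0.02869 kg.

m_melted ≈ 0.0287 kg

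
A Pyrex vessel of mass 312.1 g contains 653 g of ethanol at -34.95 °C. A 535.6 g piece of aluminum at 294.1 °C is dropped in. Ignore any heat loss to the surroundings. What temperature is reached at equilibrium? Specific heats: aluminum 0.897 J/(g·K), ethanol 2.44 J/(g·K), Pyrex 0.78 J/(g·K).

T_f ≈ 33.3 °C

Heat gained plus heat lost sum to zero:
535.6×0.897×(T − 294.1) + 653×2.44×(T − (-34.95)) + 312.1×0.78×(T − (-34.95)) = 0
480.43(T − 294.1) + 1593.3(T − (-34.95)) + 243.44(T − (-34.95)) = 0
2317.2 T = 77101
T = 77101 / 2317.2 = 33.3 °C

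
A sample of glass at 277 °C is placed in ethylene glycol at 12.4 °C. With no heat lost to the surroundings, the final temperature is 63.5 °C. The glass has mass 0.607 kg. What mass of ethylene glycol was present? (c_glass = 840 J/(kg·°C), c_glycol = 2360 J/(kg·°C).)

Conservation of energy gives ΣQ = 0:
0.607×840×(63.5 − 277) + m×2360×(63.5 − 12.4) = 0
120596 m = 108859
m = 108859/120596 ≈ 0.9027 kg

m ≈ 0.903 kg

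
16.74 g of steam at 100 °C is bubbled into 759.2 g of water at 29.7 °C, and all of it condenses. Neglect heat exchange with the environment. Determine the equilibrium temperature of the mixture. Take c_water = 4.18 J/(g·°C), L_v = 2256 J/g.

Sum of m c ΔT and latent-heat terms is zero:
steam→water at 100 °C releases m L_v = 16.74×2256 = 37765; condensate cools 100→T: 16.74×4.18×(T − 100) = 69.97(T − 100); original water: 3173.5(T − 29.7)
3243.4 T = 37765 + 6997.3 + 94252 = 139014
T ≈ 42.86 °C — below 100 °C, confirming all the steam condensed.

T_f ≈ 42.9 °C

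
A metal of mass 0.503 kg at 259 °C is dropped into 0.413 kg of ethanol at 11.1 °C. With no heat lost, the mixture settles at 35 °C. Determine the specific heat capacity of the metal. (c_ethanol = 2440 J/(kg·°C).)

c ≈ 214 J/(kg·°C)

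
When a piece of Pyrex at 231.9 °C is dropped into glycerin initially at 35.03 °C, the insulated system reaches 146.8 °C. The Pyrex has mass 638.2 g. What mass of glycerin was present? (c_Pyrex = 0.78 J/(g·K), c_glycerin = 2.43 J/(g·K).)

m ≈ 156 g

Heat gained plus heat lost sum to zero:
638.2×0.78×(146.8 − 231.9) + m×2.43×(146.8 − 35.03) = 0
271.6 m = 42362
m = 42362/271.6 ≈ 156 g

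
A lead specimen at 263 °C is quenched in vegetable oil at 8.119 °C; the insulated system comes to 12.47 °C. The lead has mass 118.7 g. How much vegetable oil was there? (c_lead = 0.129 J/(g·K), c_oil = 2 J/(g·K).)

m ≈ 441 g

Taking heat into each body as positive, Σ m c ΔT = 0:
118.7·0.129·(12.47 − 263) + m·2·(12.47 − 8.119) = 0
8.702 m = 3836.2
m = 3836.2/8.702 ≈ 440.8 g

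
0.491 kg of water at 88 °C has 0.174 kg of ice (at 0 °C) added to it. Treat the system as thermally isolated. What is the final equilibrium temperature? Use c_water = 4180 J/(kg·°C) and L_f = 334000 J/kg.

T_f ≈ 44.1 °C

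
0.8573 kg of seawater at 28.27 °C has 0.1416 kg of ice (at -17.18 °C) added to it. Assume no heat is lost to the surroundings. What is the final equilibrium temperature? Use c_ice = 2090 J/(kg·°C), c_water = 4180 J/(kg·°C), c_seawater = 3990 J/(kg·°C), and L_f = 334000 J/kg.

Heat gained plus heat lost sum to zero:
ice -17.18→0 °C: 0.1416×2090×17.18 = 5084.3
  fusion: m_ice L_f = 0.1416×334000 = 47294
  warm the meltwater: 591.89 T
  seawater cools: 0.8573×3990×(T − 28.27) = 3420.6(T − 28.27)
4012.5 T = 96701 − 52379 = 44322
T ≈ 11.05 °C. Since T > 0 °C, the all-ice-melts assumption holds.

T_f ≈ 11.0 °C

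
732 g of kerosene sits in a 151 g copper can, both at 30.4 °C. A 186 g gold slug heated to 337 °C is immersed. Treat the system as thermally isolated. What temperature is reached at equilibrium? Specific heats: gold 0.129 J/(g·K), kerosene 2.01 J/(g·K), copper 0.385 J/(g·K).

T_f ≈ 35.1 °C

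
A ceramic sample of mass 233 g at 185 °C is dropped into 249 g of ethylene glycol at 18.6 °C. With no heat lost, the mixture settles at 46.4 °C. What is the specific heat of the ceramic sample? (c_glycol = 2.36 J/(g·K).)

m_s c (T_s − T_f) = m_glycol c_glycol (T_f − T_0):
233×c×(185 − 46.4) = 249×2.36×(46.4 − 18.6)
32294 c = 16336  ⇒  c ≈ 0.5059 J/(g·K)

c ≈ 0.506 J/(g·K)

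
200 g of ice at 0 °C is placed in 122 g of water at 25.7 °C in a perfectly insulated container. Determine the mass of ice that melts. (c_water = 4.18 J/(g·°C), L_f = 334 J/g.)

m_melted ≈ 39.2 g

Cooling the water to 0 °C releases 122·4.18·25.7 = 13106 J.
Melting all 200 g of ice would need 200·334 = 66800 J.
Since 13106 < 66800 J, not all the ice melts; equilibrium is at 0 °C.
Mass melted = 13106/334 ≈ 39.24 g.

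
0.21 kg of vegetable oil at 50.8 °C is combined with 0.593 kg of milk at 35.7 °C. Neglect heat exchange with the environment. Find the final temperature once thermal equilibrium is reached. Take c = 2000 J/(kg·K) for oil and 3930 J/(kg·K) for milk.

With ΣQ=0 the equilibrium temperature is the m·c-weighted mean:
T_f = (420·50.8 + 2330.5·35.7) / (420 + 2330.5)
    = 104534 / 2750.5 ≈ 38.01 °C

T_f ≈ 38.0 °C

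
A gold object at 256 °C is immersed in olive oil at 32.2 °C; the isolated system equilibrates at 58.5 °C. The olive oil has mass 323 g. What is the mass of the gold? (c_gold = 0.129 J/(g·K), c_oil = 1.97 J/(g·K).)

Heat lost by the gold = heat gained by the oil:
m×0.129×(256 − 58.5) = 323×1.97×(58.5 − 32.2)
25.48 m = 16735  ⇒  m ≈ 656.9 g

m ≈ 657 g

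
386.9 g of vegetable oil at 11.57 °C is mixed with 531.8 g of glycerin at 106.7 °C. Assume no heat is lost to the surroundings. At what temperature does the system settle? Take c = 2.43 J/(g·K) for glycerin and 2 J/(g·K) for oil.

T_f ≈ 71.1 °C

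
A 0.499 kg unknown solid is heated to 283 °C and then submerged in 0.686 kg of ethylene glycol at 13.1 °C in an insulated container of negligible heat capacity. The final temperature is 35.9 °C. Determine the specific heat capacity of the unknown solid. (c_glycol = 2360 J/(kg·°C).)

c ≈ 299 J/(kg·°C)

m_s c (T_s − T_f) = m_glycol c_glycol (T_f − T_0):
0.499·c·(283 − 35.9) = 0.686·2360·(35.9 − 13.1)
123.3 c = 36912  ⇒  c ≈ 299.4 J/(kg·°C)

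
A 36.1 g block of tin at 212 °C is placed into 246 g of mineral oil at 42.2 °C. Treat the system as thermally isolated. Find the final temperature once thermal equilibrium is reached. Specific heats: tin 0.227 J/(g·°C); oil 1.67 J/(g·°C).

T_f ≈ 45.5 °C

T_f = Σ m_i c_i T_i / Σ m_i c_i:
T_f = (8.195·212 + 410.82·42.2) / (8.195 + 410.82)
    = 19074 / 419.01 ≈ 45.52 °C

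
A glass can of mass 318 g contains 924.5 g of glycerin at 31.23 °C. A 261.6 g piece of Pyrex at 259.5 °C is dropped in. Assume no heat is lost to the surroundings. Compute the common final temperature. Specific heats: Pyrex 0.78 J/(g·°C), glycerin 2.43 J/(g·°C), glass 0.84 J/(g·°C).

T_f ≈ 48.4 °C

Let T be the final temperature. ΣQ_i = 0:
261.6×0.78×(T − 259.5) + 924.5×2.43×(T − 31.23) + 318×0.84×(T − 31.23) = 0
204.05(T − 259.5) + 2246.5(T − 31.23) + 267.12(T − 31.23) = 0
2717.7 T = 131452
T = 131452/2717.7 ≈ 48.37 °C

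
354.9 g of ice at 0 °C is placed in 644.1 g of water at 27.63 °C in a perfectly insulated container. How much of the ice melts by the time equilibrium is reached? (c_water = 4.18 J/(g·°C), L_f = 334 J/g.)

m_melted ≈ 223 g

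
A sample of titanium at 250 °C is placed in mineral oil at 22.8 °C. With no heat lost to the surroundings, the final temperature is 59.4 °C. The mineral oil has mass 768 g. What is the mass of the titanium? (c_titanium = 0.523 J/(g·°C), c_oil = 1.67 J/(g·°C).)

m ≈ 471 g

Heat lost by the titanium = heat gained by the oil:
m×0.523×(250 − 59.4) = 768×1.67×(59.4 − 22.8)
99.68 m = 46942  ⇒  m ≈ 470.9 g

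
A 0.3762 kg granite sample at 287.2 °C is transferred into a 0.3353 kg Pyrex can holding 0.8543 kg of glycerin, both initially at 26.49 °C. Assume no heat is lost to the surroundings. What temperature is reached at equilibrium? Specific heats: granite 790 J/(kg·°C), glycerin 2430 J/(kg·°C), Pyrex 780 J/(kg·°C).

Net heat exchanged in the isolated system is zero:
0.3762*790*(T − 287.2) + 0.8543*2430*(T − 26.49) + 0.3353*780*(T − 26.49) = 0
297.2(T − 287.2) + 2075.9(T − 26.49) + 261.53(T − 26.49) = 0
(297.2 + 2075.9 + 261.53) T = 297.2*287.2 + 2075.9*26.49 + 261.53*26.49
T ≈ 55.90 °C

T_f ≈ 55.9 °C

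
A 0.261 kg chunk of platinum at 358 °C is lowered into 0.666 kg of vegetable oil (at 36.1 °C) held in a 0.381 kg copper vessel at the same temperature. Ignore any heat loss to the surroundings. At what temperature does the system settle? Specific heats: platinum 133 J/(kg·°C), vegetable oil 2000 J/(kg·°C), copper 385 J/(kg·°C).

T_f ≈ 43.5 °C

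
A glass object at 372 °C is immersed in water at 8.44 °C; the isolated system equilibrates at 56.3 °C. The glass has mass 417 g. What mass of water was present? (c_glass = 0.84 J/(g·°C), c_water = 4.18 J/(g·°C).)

m ≈ 553 g

|Q_glass| = |Q_water|:
417×0.84×(372 − 56.3) = m×4.18×(56.3 − 8.44)
200.05 m = 110583  ⇒  m ≈ 552.8 g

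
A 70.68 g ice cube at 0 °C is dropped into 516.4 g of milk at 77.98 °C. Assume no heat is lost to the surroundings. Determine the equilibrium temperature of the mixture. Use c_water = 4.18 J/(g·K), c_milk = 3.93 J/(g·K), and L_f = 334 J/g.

T_f ≈ 57.9 °C

Conservation of energy gives ΣQ = 0:
latent heat to melt: 70.68·334 = 23607
  warm the meltwater: 295.44 T
  milk: 2029.5(T − 77.98)
2324.9 T = 158257 − 23607 = 134650
T ≈ 57.92 °C. Since T > 0 °C, the all-ice-melts assumption holds.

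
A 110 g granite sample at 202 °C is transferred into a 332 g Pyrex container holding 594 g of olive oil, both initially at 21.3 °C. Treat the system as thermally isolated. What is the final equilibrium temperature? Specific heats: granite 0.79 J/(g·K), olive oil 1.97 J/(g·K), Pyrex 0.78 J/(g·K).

Heat gained plus heat lost sum to zero:
110×0.79×(T − 202) + 594×1.97×(T − 21.3) + 332×0.78×(T − 21.3) = 0
86.9(T − 202) + 1170.2(T − 21.3) + 258.96(T − 21.3) = 0
1516 T = 47994
T ≈ 31.66 °C

T_f ≈ 31.7 °C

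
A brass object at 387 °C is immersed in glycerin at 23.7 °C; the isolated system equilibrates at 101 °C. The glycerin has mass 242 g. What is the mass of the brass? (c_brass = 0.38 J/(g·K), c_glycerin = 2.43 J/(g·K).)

m ≈ 418 g

|Q_brass| = |Q_glycerin|:
m×0.38×(387 − 101) = 242×2.43×(101 − 23.7)
108.68 m = 45457  ⇒  m ≈ 418.3 g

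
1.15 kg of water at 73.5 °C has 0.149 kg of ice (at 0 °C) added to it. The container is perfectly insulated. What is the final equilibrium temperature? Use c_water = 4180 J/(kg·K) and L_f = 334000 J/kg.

T_f ≈ 55.9 °C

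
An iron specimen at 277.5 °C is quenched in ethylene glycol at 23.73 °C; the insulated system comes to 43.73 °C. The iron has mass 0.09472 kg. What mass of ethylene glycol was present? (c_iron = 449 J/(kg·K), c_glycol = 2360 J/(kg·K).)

m ≈ 0.211 kg

|Q_iron| = |Q_glycol|:
0.09472×449×(277.5 − 43.73) = m×2360×(43.73 − 23.73)
47200 m = 9942.1  ⇒  m ≈ 0.2106 kg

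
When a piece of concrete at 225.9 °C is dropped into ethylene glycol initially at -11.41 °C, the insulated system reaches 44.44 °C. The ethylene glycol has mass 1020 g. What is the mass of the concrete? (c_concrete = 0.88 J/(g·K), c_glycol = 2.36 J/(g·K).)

m ≈ 842 g

Let T be the final temperature. ΣQ_i = 0:
m·0.88·(44.44 − 225.9) + 1020·2.36·(44.44 − (-11.41)) = 0
-159.68 m = -134442
m = -134442/-159.68 ≈ 841.9 g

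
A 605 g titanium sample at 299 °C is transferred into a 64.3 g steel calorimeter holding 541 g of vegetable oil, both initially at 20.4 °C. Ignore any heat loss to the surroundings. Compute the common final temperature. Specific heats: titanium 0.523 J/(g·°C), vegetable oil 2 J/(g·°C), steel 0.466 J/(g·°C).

Heat gained plus heat lost sum to zero:
605*0.523*(T − 299) + 541*2*(T − 20.4) + 64.3*0.466*(T − 20.4) = 0
1428.4 T = 117292
T = 117292 / 1428.4 = 82.1 °C

T_f ≈ 82.1 °C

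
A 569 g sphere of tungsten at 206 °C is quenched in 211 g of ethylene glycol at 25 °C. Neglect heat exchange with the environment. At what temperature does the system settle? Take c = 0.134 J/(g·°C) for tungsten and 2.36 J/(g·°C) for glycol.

T_f ≈ 49.0 °C

With ΣQ=0 the equilibrium temperature is the m·c-weighted mean:
T_f = (76.25×206 + 497.96×25) / (76.25 + 497.96)
    = 28156 / 574.21 ≈ 49.03 °C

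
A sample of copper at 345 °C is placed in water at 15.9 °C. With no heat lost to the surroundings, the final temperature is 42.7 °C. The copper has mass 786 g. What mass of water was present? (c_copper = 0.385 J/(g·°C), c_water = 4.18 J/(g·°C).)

Heat lost by the copper = heat gained by the water:
786·0.385·(345 − 42.7) = m·4.18·(42.7 − 15.9)
112.02 m = 91479  ⇒  m ≈ 816.6 g

m ≈ 817 g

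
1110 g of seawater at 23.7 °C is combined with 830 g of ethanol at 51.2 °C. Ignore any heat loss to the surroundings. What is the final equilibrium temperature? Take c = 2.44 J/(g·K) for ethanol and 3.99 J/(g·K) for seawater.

T_f ≈ 32.3 °C

T_f = Σ m_i c_i T_i / Σ m_i c_i:
T_f = (2025.2*51.2 + 4428.9*23.7) / (2025.2 + 4428.9)
    = 208655 / 6454.1 ≈ 32.33 °C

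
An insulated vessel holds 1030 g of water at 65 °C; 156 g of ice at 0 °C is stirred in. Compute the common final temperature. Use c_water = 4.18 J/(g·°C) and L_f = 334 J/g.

T_f ≈ 45.9 °C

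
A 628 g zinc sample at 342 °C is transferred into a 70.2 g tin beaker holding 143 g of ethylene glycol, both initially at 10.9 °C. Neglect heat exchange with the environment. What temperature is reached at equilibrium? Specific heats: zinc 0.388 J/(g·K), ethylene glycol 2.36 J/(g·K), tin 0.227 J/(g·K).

T_f ≈ 146.0 °C

Let T be the final temperature. ΣQ_i = 0:
628·0.388·(T − 342) + 143·2.36·(T − 10.9) + 70.2·0.227·(T − 10.9) = 0
(243.66 + 337.48 + 15.94) T = 243.66·342 + 337.48·10.9 + 15.94·10.9
T ≈ 146.02 °C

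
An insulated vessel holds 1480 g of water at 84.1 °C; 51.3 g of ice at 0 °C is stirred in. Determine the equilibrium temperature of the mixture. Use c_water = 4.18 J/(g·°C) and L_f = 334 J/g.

Conservation of energy gives ΣQ = 0:
latent heat to melt: 51.3·334 = 17134; warm the meltwater: 214.43 T; water cools: 1480·4.18·(T − 84.1) = 6186.4(T − 84.1)
6400.8 T = 520276 − 17134 = 503142
T ≈ 78.61 °C (positive, so assuming full melt was valid).

T_f ≈ 78.6 °C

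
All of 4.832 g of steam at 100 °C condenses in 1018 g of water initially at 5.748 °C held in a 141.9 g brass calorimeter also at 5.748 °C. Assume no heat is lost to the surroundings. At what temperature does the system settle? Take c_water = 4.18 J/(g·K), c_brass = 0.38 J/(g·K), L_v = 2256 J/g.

T_f ≈ 8.7 °C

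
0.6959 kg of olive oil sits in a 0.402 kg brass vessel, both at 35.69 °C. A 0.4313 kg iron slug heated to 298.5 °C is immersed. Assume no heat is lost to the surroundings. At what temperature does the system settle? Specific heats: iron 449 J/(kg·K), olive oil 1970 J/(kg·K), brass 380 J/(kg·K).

With ΣQ=0 the equilibrium temperature is the m·c-weighted mean:
T_f = (193.65×298.5 + 1370.9×35.69 + 152.76×35.69) / (193.65 + 1370.9 + 152.76)
    = 112186 / 1717.3 ≈ 65.33 °C

T_f ≈ 65.3 °C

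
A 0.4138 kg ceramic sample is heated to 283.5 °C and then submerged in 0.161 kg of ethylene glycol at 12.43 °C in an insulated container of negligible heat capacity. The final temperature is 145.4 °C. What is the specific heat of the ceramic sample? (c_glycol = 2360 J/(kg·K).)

c ≈ 884 J/(kg·K)

Taking heat into each body as positive, Σ m c ΔT = 0:
0.4138·c·(145.4 − 283.5) + 0.161·2360·(145.4 − 12.43) = 0
-57.15 c = -50523
c = -50523/-57.15 ≈ 884.1 J/(kg·K)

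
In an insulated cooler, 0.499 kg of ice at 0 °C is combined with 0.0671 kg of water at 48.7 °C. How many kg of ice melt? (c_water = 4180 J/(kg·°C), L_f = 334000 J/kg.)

Heat available from the water dropping to 0 °C: 0.0671×4180×48.7 = 13659 J.
Fully melting the ice requires m_ice L_f = 0.499×334000 = 166666 J.
13659 J < 166666 J, so only part of the ice melts and the system sits at 0 °C.
Mass melted = 13659/334000 ≈ 0.0409 kg.

m_melted ≈ 0.0409 kg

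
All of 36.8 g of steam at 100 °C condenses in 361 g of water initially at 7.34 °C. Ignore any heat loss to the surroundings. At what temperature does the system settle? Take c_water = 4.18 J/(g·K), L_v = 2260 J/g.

T_f ≈ 65.9 °C

Setting the total heat transfer to zero:
steam→water at 100 °C releases m L_v = 36.8×2260 = 83168; condensed water 100 °C→T: 153.82(T − 100); water warms: 361×4.18×(T − 7.34) = 1509(T − 7.34)
1662.8 T = 83168 + 15382 + 11076 = 109626
T ≈ 65.93 °C (< 100 °C, so full condensation is consistent).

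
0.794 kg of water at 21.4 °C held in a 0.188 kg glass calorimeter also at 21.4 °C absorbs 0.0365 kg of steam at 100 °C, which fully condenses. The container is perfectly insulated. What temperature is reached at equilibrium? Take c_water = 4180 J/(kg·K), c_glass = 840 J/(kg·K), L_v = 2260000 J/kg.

Taking heat into each body as positive, Σ m c ΔT = 0:
condense steam: −0.0365·2260000 = −82490
  condensed water 100 °C→T: 152.57(T − 100)
  original water: 3318.9(T − 21.4)
  cup: 157.92(T − 21.4)
3629.4 T = 82490 + 15257 + 74404 = 172151
T ≈ 47.43 °C, under the boiling point, so the assumption holds.

T_f ≈ 47.4 °C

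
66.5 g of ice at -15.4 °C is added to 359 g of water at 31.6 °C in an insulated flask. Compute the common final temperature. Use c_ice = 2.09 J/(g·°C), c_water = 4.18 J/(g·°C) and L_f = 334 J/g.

T_f ≈ 13.0 °C

Heat gained plus heat lost sum to zero:
warm ice to 0 °C: 66.5×2.09×(0 − (-15.4)) = 2140.4; fusion: m_ice L_f = 66.5×334 = 22211; meltwater 0→T: 66.5×4.18×T = 277.97 T; water cools: 359×4.18×(T − 31.6) = 1500.6(T − 31.6)
1778.6 T = 47420 − 24351 = 23068
T ≈ 12.97 °C — above 0 °C, consistent with complete melting.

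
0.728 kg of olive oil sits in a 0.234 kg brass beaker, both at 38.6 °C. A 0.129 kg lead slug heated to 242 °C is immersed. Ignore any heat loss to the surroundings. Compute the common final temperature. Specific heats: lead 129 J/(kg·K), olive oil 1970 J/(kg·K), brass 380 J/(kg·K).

Setting the total heat transfer to zero:
0.129×129×(T − 242) + 0.728×1970×(T − 38.6) + 0.234×380×(T − 38.6) = 0
(16.64 + 1434.2 + 88.92) T = 16.64×242 + 1434.2×38.6 + 88.92×38.6
T = 62818/1539.7 ≈ 40.80 °C

T_f ≈ 40.8 °C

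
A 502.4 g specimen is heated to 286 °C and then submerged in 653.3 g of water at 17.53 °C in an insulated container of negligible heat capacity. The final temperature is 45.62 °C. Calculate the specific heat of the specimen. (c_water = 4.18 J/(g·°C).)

Let T be the final temperature. ΣQ_i = 0:
502.4×c×(45.62 − 286) + 653.3×4.18×(45.62 − 17.53) = 0
-120767 c = -76708
c = -76708/-120767 ≈ 0.6352 J/(g·°C)

c ≈ 0.635 J/(g·°C)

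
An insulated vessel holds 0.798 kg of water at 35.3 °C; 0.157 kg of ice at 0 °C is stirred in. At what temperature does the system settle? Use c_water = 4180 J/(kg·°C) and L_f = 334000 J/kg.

T_f ≈ 16.4 °C

Sum of m c ΔT and latent-heat terms is zero:
melt ice: 0.157·334000 = 52438
  warm the meltwater: 656.26 T
  water cools: 0.798·4180·(T − 35.3) = 3335.6(T − 35.3)
3991.9 T = 117748 − 52438 = 65310
T ≈ 16.36 °C — above 0 °C, consistent with complete melting.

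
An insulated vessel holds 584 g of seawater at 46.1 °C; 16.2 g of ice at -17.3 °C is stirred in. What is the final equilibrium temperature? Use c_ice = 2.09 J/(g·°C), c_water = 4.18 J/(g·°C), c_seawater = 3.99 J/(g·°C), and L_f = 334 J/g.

T_f ≈ 42.3 °C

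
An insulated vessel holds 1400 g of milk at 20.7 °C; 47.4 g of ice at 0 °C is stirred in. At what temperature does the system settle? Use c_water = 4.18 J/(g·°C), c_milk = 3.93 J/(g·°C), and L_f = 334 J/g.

T_f ≈ 17.2 °C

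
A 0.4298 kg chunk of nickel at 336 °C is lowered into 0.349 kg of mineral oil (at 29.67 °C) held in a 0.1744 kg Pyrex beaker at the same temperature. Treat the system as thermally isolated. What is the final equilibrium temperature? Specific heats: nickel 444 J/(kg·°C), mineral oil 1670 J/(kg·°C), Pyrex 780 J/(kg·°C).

T_f ≈ 93.9 °C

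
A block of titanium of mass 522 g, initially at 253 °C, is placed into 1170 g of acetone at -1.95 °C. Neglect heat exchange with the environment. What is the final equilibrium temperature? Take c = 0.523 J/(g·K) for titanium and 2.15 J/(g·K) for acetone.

Setting the total heat transfer to zero:
522*0.523*(T − 253) + 1170*2.15*(T − (-1.95)) = 0
2788.5 T = 64165
T ≈ 23.01 °C

T_f ≈ 23.0 °C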